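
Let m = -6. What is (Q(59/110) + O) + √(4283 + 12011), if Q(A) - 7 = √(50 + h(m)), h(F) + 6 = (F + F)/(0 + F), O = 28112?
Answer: 28119 + √46 + √16294 ≈ 28253.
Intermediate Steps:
h(F) = -4 (h(F) = -6 + (F + F)/(0 + F) = -6 + (2*F)/F = -6 + 2 = -4)
Q(A) = 7 + √46 (Q(A) = 7 + √(50 - 4) = 7 + √46)
(Q(59/110) + O) + √(4283 + 12011) = ((7 + √46) + 28112) + √(4283 + 12011) = (28119 + √46) + √16294 = 28119 + √46 + √16294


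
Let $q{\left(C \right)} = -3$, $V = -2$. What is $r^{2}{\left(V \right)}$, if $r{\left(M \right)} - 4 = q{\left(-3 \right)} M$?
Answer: $100$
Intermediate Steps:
$r{\left(M \right)} = 4 - 3 M$
$r^{2}{\left(V \right)} = \left(4 - -6\right)^{2} = \left(4 + 6\right)^{2} = 10^{2} = 100$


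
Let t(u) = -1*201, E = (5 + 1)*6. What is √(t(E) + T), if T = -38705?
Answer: 7*I*√794 ≈ 197.25*I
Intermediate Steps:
E = 36 (E = 6*6 = 36)
t(u) = -201
√(t(E) + T) = √(-201 - 38705) = √(-38906) = 7*I*√794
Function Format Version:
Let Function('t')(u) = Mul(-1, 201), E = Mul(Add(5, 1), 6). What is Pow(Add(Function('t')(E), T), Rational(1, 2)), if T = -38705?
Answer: Mul(7, I, Pow(794, Rational(1, 2))) ≈ Mul(197.25, I)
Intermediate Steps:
E = 36 (E = Mul(6, 6) = 36)
Function('t')(u) = -201
Pow(Add(Function('t')(E), T), Rational(1, 2)) = Pow(Add(-201, -38705), Rational(1, 2)) = Pow(-38906, Rational(1, 2)) = Mul(7, I, Pow(794, Rational(1, 2)))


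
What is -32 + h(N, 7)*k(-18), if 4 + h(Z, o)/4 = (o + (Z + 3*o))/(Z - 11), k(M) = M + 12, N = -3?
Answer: 748/7 ≈ 106.86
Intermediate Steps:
k(M) = 12 + M
h(Z, o) = -16 + 4*(Z + 4*o)/(-11 + Z) (h(Z, o) = -16 + 4*((o + (Z + 3*o))/(Z - 11)) = -16 + 4*((Z + 4*o)/(-11 + Z)) = -16 + 4*(Z + 4*o)/(-11 + Z))
-32 + h(N, 7)*k(-18) = -32 + (4*(44 - 3*(-3) + 4*7)/(-11 - 3))*(12 - 18) = -32 + (4*(44 + 9 + 28)/(-14))*(-6) = -32 + (4*(-1/14)*81)*(-6) = -32 - 162/7*(-6) = -32 + 972/7 = 748/7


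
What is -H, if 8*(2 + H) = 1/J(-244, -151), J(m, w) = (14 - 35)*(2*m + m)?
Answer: 245951/122976 ≈ 2.0000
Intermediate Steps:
J(m, w) = -63*m
H = -245951/122976 (H = -2 + 1/(8*((-63*(-244)))) = -2 + (⅛)/15372 = -2 + (⅛)*(1/15372) = -2 + 1/122976 = -245951/122976 ≈ -2.0000)
-H = -1*(-245951/122976) = 245951/122976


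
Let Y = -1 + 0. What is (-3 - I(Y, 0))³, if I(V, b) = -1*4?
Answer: 1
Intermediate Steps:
Y = -1
I(V, b) = -4
(-3 - I(Y, 0))³ = (-3 - 1*(-4))³ = (-3 + 4)³ = 1³ = 1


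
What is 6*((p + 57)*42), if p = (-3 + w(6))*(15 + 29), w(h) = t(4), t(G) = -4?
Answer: -63252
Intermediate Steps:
w(h) = -4
p = -308 (p = (-3 - 4)*(15 + 29) = -7*44 = -308)
6*((p + 57)*42) = 6*((-308 + 57)*42) = 6*(-251*42) = 6*(-10542) = -63252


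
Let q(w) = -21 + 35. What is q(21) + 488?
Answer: 502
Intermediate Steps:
q(w) = 14
q(21) + 488 = 14 + 488 = 502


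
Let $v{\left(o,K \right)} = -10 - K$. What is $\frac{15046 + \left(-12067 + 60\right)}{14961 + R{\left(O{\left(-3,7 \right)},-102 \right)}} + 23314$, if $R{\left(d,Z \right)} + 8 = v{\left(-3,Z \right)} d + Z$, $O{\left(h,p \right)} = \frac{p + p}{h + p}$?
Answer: $\frac{353746361}{15173} \approx 23314.0$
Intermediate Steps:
$O{\left(h,p \right)} = \frac{2 p}{h + p}$
$R{\left(d,Z \right)} = -8 + Z + d \left(-10 - Z\right)$ ($R{\left(d,Z \right)} = -8 + \left(\left(-10 - Z\right) d + Z\right) = -8 + \left(d \left(-10 - Z\right) + Z\right) = -8 + \left(Z + d \left(-10 - Z\right)\right) = -8 + Z + d \left(-10 - Z\right)$)
$\frac{15046 + \left(-12067 + 60\right)}{14961 + R{\left(O{\left(-3,7 \right)},-102 \right)}} + 23314 = \frac{15046 + \left(-12067 + 60\right)}{14961 - \left(110 + 2 \cdot 7 \frac{1}{-3 + 7} \left(10 - 102\right)\right)} + 23314 = \frac{15046 - 12007}{14961 - \left(110 + 2 \cdot 7 \cdot \frac{1}{4} \left(-92\right)\right)} + 23314 = \frac{3039}{14961 - \left(110 + 2 \cdot 7 \cdot \frac{1}{4} \left(-92\right)\right)} + 23314 = \frac{3039}{14961 - \left(110 - 322\right)} + 23314 = \frac{3039}{14961 - -212} + 23314 = \frac{3039}{14961 + 212} + 23314 = \frac{3039}{15173} + 23314 = \frac{353746361}{15173}$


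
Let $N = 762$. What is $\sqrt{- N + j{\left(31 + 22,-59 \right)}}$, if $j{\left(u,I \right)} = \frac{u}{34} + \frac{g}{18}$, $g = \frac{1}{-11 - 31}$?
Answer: $\frac{i \sqrt{3489034899}}{2142} \approx 27.576 i$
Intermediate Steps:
$g = - \frac{1}{42}$ ($g = \frac{1}{-42} = - \frac{1}{42} \approx -0.02381$)
$j{\left(u,I \right)} = - \frac{1}{756} + \frac{u}{34}$ ($j{\left(u,I \right)} = \frac{u}{34} - \frac{1}{42 \cdot 18} = u \frac{1}{34} - \frac{1}{756} = \frac{u}{34} - \frac{1}{756} = - \frac{1}{756} + \frac{u}{34}$)
$\sqrt{- N + j{\left(31 + 22,-59 \right)}} = \sqrt{\left(-1\right) 762 - \left(\frac{1}{756} - \frac{31 + 22}{34}\right)} = \sqrt{-762 + \left(- \frac{1}{756} + \frac{1}{34} \cdot 53\right)} = \sqrt{-762 + \left(- \frac{1}{756} + \frac{53}{34}\right)} = \sqrt{-762 + \frac{20017}{12852}} = \sqrt{- \frac{9773207}{12852}} = \frac{i \sqrt{3489034899}}{2142}$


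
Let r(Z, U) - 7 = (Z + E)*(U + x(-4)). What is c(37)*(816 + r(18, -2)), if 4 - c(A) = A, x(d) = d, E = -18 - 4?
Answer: -27951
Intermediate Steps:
E = -22
c(A) = 4 - A
r(Z, U) = 7 + (-22 + Z)*(-4 + U) (r(Z, U) = 7 + (Z - 22)*(U - 4) = 7 + (-22 + Z)*(-4 + U))
c(37)*(816 + r(18, -2)) = (4 - 1*37)*(816 + (95 - 22*(-2) - 4*18 - 2*18)) = (4 - 37)*(816 + (95 + 44 - 72 - 36)) = -33*(816 + 31) = -33*847 = -27951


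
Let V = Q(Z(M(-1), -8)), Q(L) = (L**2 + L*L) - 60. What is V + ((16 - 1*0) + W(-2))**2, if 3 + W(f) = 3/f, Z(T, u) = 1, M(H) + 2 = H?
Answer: 297/4 ≈ 74.250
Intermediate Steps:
M(H) = -2 + H
W(f) = -3 + 3/f
Q(L) = -60 + 2*L**2 (Q(L) = (L**2 + L**2) - 60 = 2*L**2 - 60 = -60 + 2*L**2)
V = -58 (V = -60 + 2*1**2 = -60 + 2*1 = -60 + 2 = -58)
V + ((16 - 1*0) + W(-2))**2 = -58 + ((16 - 1*0) + (-3 + 3/(-2)))**2 = -58 + ((16 + 0) + (-3 + 3*(-1/2)))**2 = -58 + (16 + (-3 - 3/2))**2 = -58 + (16 - 9/2)**2 = -58 + (23/2)**2 = -58 + 529/4 = 297/4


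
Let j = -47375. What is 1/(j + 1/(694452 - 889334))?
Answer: -194882/9232534751 ≈ -2.1108e-5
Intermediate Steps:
1/(j + 1/(694452 - 889334)) = 1/(-47375 + 1/(694452 - 889334)) = 1/(-47375 + 1/(-194882)) = 1/(-47375 - 1/194882) = 1/(-9232534751/194882) = -194882/9232534751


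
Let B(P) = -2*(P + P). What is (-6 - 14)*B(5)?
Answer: 400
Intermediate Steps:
B(P) = -4*P
(-6 - 14)*B(5) = (-6 - 14)*(-4*5) = -20*(-20) = 400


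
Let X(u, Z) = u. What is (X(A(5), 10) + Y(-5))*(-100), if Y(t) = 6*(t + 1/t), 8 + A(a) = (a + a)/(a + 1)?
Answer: 11260/3 ≈ 3753.3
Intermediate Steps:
A(a) = -8 + 2*a/(1 + a) (A(a) = -8 + (a + a)/(a + 1) = -8 + (2*a)/(1 + a) = -8 + 2*a/(1 + a))
Y(t) = 6*t + 6/t
(X(A(5), 10) + Y(-5))*(-100) = (2*(-4 - 3*5)/(1 + 5) + (6*(-5) + 6/(-5)))*(-100) = (2*(-4 - 15)/6 + (-30 + 6*(-⅕)))*(-100) = (2*(⅙)*(-19) + (-30 - 6/5))*(-100) = (-19/3 - 156/5)*(-100) = -563/15*(-100) = 11260/3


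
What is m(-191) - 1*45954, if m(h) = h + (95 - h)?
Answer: -45859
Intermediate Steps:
m(h) = 95
m(-191) - 1*45954 = 95 - 1*45954 = 95 - 45954 = -45859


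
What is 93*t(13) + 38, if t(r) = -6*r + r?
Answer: -6007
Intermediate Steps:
t(r) = -5*r
93*t(13) + 38 = 93*(-5*13) + 38 = 93*(-65) + 38 = -6045 + 38 = -6007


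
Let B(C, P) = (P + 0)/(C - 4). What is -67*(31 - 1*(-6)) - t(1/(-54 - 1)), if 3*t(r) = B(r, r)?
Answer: -1643578/663 ≈ -2479.0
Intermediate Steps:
B(C, P) = P/(-4 + C)
t(r) = r/(3*(-4 + r)) (t(r) = (r/(-4 + r))/3 = r/(3*(-4 + r)))
-67*(31 - 1*(-6)) - t(1/(-54 - 1)) = -67*(31 - 1*(-6)) - 1/(3*(-54 - 1)*(-4 + 1/(-54 - 1))) = -67*(31 + 6) - 1/(3*(-55)*(-4 + 1/(-55))) = -67*37 - (-1)/(3*55*(-4 - 1/55)) = -2479 - (-1)/(3*55*(-221/55)) = -2479 - (-1)*(-55)/(3*55*221) = -2479 - 1*1/663 = -2479 - 1/663 = -1643578/663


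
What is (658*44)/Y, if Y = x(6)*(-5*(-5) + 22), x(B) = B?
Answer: 308/3 ≈ 102.67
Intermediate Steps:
Y = 282 (Y = 6*(-5*(-5) + 22) = 6*(25 + 22) = 6*47 = 282)
(658*44)/Y = (658*44)/282 = 28952*(1/282) = 308/3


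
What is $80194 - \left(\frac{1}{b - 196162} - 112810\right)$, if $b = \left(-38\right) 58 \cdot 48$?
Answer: $\frac{58278329817}{301954} \approx 1.93 \cdot 10^{5}$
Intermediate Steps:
$b = -105792$ ($b = \left(-2204\right) 48 = -105792$)
$80194 - \left(\frac{1}{b - 196162} - 112810\right) = 80194 - \left(\frac{1}{-105792 - 196162} - 112810\right) = 80194 - \left(\frac{1}{-301954} - 112810\right) = 80194 - \left(- \frac{1}{301954} - 112810\right) = 80194 - - \frac{34063430741}{301954} = 80194 + \frac{34063430741}{301954} = \frac{58278329817}{301954}$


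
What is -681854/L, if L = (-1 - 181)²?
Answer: -340927/16562 ≈ -20.585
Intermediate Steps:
L = 33124 (L = (-182)² = 33124)
-681854/L = -681854/33124 = -681854*1/33124 = -340927/16562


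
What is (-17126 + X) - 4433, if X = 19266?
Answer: -2293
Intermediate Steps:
(-17126 + X) - 4433 = (-17126 + 19266) - 4433 = 2140 - 4433 = -2293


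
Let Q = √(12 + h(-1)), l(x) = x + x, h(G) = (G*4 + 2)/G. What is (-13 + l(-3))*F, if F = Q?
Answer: -19*√14 ≈ -71.092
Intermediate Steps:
h(G) = (2 + 4*G)/G (h(G) = (4*G + 2)/G = (2 + 4*G)/G)
l(x) = 2*x
Q = √14 (Q = √(12 + (4 + 2/(-1))) = √(12 + (4 + 2*(-1))) = √(12 + (4 - 2)) = √(12 + 2) = √14 ≈ 3.7417)
F = √14 ≈ 3.7417
(-13 + l(-3))*F = (-13 + 2*(-3))*√14 = (-13 - 6)*√14 = -19*√14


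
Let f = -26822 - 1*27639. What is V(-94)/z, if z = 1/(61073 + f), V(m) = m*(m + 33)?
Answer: 37913208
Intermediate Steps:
f = -54461 (f = -26822 - 27639 = -54461)
V(m) = m*(33 + m)
z = 1/6612 (z = 1/(61073 - 54461) = 1/6612 ≈ 0.00015124)
V(-94)/z = (-94*(33 - 94))/(1/6612) = -94*(-61)*6612 = 5734*6612 = 37913208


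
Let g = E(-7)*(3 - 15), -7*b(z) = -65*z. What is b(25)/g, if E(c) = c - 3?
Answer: 325/168 ≈ 1.9345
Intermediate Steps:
E(c) = -3 + c
b(z) = 65*z/7 (b(z) = -(-65)*z/7 = 65*z/7)
g = 120 (g = (-3 - 7)*(3 - 15) = -10*(-12) = 120)
b(25)/g = ((65/7)*25)/120 = (1625/7)*(1/120) = 325/168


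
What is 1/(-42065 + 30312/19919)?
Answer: -19919/837862423 ≈ -2.3774e-5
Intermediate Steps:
1/(-42065 + 30312/19919) = 1/(-837862423/19919) = -19919/837862423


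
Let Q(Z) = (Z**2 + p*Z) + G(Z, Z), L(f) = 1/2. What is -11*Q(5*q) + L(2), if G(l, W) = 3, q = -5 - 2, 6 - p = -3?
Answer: -20085/2 ≈ -10043.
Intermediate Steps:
p = 9 (p = 6 - 1*(-3) = 6 + 3 = 9)
q = -7
L(f) = 1/2
Q(Z) = 3 + Z**2 + 9*Z (Q(Z) = (Z**2 + 9*Z) + 3 = 3 + Z**2 + 9*Z)
-11*Q(5*q) + L(2) = -11*(3 + (5*(-7))**2 + 9*(5*(-7))) + 1/2 = -11*(3 + (-35)**2 + 9*(-35)) + 1/2 = -11*(3 + 1225 - 315) + 1/2 = -11*913 + 1/2 = -10043 + 1/2 = -20085/2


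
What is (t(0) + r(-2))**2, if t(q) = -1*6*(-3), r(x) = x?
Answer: 256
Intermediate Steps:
t(q) = 18 (t(q) = -6*(-3) = 18)
(t(0) + r(-2))**2 = (18 - 2)**2 = 16**2 = 256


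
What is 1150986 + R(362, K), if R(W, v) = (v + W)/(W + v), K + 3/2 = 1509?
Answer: 1150987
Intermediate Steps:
K = 3015/2 (K = -3/2 + 1509 = 3015/2 ≈ 1507.5)
R(W, v) = 1 (R(W, v) = (W + v)/(W + v) = 1)
1150986 + R(362, K) = 1150986 + 1 = 1150987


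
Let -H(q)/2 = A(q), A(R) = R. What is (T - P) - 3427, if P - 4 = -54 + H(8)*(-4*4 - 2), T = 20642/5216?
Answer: -9547999/2608 ≈ -3661.0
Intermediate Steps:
H(q) = -2*q
T = 10321/2608 (T = 20642*(1/5216) = 10321/2608 ≈ 3.9574)
P = 238 (P = 4 + (-54 + (-2*8)*(-4*4 - 2)) = 4 + (-54 - 16*(-16 - 2)) = 4 + (-54 - 16*(-18)) = 4 + (-54 + 288) = 4 + 234 = 238)
(T - P) - 3427 = (10321/2608 - 1*238) - 3427 = (10321/2608 - 238) - 3427 = -610383/2608 - 3427 = -9547999/2608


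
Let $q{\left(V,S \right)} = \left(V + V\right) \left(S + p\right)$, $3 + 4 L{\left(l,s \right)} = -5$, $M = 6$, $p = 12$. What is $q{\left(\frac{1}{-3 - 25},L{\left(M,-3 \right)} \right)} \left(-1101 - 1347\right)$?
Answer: $\frac{12240}{7} \approx 1748.6$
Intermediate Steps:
$L{\left(l,s \right)} = -2$ ($L{\left(l,s \right)} = - \frac{3}{4} + \frac{1}{4} \left(-5\right) = - \frac{3}{4} - \frac{5}{4} = -2$)
$q{\left(V,S \right)} = 2 V \left(12 + S\right)$ ($q{\left(V,S \right)} = \left(V + V\right) \left(S + 12\right) = 2 V \left(12 + S\right)$)
$q{\left(\frac{1}{-3 - 25},L{\left(M,-3 \right)} \right)} \left(-1101 - 1347\right) = \frac{2 \left(12 - 2\right)}{-3 - 25} \left(-1101 - 1347\right) = 2 \frac{1}{-28} \cdot 10 \left(-2448\right) = 2 \left(- \frac{1}{28}\right) 10 \left(-2448\right) = \left(- \frac{5}{7}\right) \left(-2448\right) = \frac{12240}{7}$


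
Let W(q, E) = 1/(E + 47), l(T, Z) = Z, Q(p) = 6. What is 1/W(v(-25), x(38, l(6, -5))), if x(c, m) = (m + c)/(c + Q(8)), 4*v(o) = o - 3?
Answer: 191/4 ≈ 47.750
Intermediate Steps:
v(o) = -¾ + o/4 (v(o) = (o - 3)/4 = (-3 + o)/4 = -¾ + o/4)
x(c, m) = (c + m)/(6 + c) (x(c, m) = (m + c)/(c + 6) = (c + m)/(6 + c))
W(q, E) = 1/(47 + E)
1/W(v(-25), x(38, l(6, -5))) = 1/(1/(47 + (38 - 5)/(6 + 38))) = 1/(1/(47 + 33/44)) = 1/(1/(47 + (1/44)*33)) = 1/(1/(47 + ¾)) = 1/(1/(191/4)) = 1/(4/191) = 191/4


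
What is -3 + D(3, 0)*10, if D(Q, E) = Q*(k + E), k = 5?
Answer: 147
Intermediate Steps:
D(Q, E) = Q*(5 + E)
-3 + D(3, 0)*10 = -3 + (3*(5 + 0))*10 = -3 + (3*5)*10 = -3 + 15*10 = -3 + 150 = 147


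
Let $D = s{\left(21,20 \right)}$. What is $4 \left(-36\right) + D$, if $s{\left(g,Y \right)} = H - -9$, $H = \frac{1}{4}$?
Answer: $- \frac{539}{4} \approx -134.75$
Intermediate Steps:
$H = \frac{1}{4} \approx 0.25$
$s{\left(g,Y \right)} = \frac{37}{4}$ ($s{\left(g,Y \right)} = \frac{1}{4} - -9 = \frac{1}{4} + 9 = \frac{37}{4}$)
$D = \frac{37}{4} \approx 9.25$
$4 \left(-36\right) + D = 4 \left(-36\right) + \frac{37}{4} = -144 + \frac{37}{4} = - \frac{539}{4}$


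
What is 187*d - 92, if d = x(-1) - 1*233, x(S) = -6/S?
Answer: -42541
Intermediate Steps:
d = -227 (d = -6/(-1) - 1*233 = -6*(-1) - 233 = 6 - 233 = -227)
187*d - 92 = 187*(-227) - 92 = -42449 - 92 = -42541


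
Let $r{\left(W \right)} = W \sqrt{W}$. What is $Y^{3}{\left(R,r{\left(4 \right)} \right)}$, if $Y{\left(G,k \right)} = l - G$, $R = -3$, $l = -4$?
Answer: $-1$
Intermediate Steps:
$r{\left(W \right)} = W^{\frac{3}{2}}$
$Y{\left(G,k \right)} = -4 - G$
$Y^{3}{\left(R,r{\left(4 \right)} \right)} = \left(-4 - -3\right)^{3} = \left(-4 + 3\right)^{3} = \left(-1\right)^{3} = -1$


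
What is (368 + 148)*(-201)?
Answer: -103716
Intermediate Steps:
(368 + 148)*(-201) = 516*(-201) = -103716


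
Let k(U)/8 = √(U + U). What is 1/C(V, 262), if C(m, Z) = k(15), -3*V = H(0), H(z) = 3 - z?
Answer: √30/240 ≈ 0.022822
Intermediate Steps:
V = -1 (V = -(3 - 1*0)/3 = -(3 + 0)/3 = -⅓*3 = -1)
k(U) = 8*√2*√U (k(U) = 8*√(U + U) = 8*√(2*U) = 8*(√2*√U) = 8*√2*√U)
C(m, Z) = 8*√30 (C(m, Z) = 8*√2*√15 = 8*√30)
1/C(V, 262) = 1/(8*√30) = √30/240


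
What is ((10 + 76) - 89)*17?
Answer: -51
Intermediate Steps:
((10 + 76) - 89)*17 = (86 - 89)*17 = -3*17 = -51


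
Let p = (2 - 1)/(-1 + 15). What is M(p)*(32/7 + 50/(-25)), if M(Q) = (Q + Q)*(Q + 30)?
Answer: 3789/343 ≈ 11.047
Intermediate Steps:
p = 1/14 ≈ 0.071429
M(Q) = 2*Q*(30 + Q) (M(Q) = (2*Q)*(30 + Q) = 2*Q*(30 + Q))
M(p)*(32/7 + 50/(-25)) = (2*(1/14)*(30 + 1/14))*(32/7 + 50/(-25)) = (2*(1/14)*(421/14))*(32*(1/7) + 50*(-1/25)) = 421*(32/7 - 2)/98 = (421/98)*(18/7) = 3789/343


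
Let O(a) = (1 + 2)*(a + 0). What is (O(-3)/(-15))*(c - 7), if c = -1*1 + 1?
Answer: -21/5 ≈ -4.2000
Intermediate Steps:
O(a) = 3*a
c = 0 (c = -1 + 1 = 0)
(O(-3)/(-15))*(c - 7) = ((3*(-3))/(-15))*(0 - 7) = -9*(-1/15)*(-7) = (⅗)*(-7) = -21/5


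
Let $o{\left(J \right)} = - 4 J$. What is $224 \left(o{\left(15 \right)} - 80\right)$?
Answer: $-31360$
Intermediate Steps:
$224 \left(o{\left(15 \right)} - 80\right) = 224 \left(\left(-4\right) 15 - 80\right) = 224 \left(-60 - 80\right) = 224 \left(-140\right) = -31360$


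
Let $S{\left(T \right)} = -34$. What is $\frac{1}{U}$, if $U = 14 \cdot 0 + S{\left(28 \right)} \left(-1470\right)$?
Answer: $\frac{1}{49980} \approx 2.0008 \cdot 10^{-5}$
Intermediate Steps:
$U = 49980$ ($U = 14 \cdot 0 - -49980 = 0 + 49980 = 49980$)
$\frac{1}{U} = \frac{1}{49980}$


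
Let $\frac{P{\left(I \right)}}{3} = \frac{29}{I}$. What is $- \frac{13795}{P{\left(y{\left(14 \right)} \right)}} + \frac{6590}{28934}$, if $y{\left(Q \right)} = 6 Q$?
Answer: $- \frac{5587927865}{419543} \approx -13319.0$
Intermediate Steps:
$P{\left(I \right)} = \frac{87}{I}$ ($P{\left(I \right)} = 3 \frac{29}{I} = \frac{87}{I}$)
$- \frac{13795}{P{\left(y{\left(14 \right)} \right)}} + \frac{6590}{28934} = - \frac{13795}{87 \frac{1}{6 \cdot 14}} + \frac{6590}{28934} = - \frac{13795}{87 \cdot \frac{1}{84}} + 6590 \cdot \frac{1}{28934} = - \frac{13795}{87 \cdot \frac{1}{84}} + \frac{3295}{14467} = - \frac{13795}{\frac{29}{28}} + \frac{3295}{14467} = \left(-13795\right) \frac{28}{29} + \frac{3295}{14467} = - \frac{386260}{29} + \frac{3295}{14467} = - \frac{5587927865}{419543}$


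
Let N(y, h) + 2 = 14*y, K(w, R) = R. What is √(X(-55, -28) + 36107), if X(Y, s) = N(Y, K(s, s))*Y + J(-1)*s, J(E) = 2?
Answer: √78511 ≈ 280.20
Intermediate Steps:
N(y, h) = -2 + 14*y
X(Y, s) = 2*s + Y*(-2 + 14*Y) (X(Y, s) = (-2 + 14*Y)*Y + 2*s = Y*(-2 + 14*Y) + 2*s = 2*s + Y*(-2 + 14*Y))
√(X(-55, -28) + 36107) = √((2*(-28) + 2*(-55)*(-1 + 7*(-55))) + 36107) = √((-56 + 2*(-55)*(-1 - 385)) + 36107) = √((-56 + 2*(-55)*(-386)) + 36107) = √((-56 + 42460) + 36107) = √(42404 + 36107) = √78511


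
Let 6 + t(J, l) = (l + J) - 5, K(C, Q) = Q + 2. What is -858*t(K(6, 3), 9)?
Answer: -2574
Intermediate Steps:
K(C, Q) = 2 + Q
t(J, l) = -11 + J + l (t(J, l) = -6 + ((l + J) - 5) = -6 + ((J + l) - 5) = -6 + (-5 + J + l) = -11 + J + l)
-858*t(K(6, 3), 9) = -858*(-11 + (2 + 3) + 9) = -858*(-11 + 5 + 9) = -858*3 = -2574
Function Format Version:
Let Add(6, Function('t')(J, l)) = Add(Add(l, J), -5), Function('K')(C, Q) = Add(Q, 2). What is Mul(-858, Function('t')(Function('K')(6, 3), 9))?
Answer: -2574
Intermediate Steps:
Function('K')(C, Q) = Add(2, Q)
Function('t')(J, l) = Add(-11, J, l) (Function('t')(J, l) = Add(-6, Add(Add(l, J), -5)) = Add(-6, Add(Add(J, l), -5)) = Add(-6, Add(-5, J, l)) = Add(-11, J, l))
Mul(-858, Function('t')(Function('K')(6, 3), 9)) = Mul(-858, Add(-11, Add(2, 3), 9)) = Mul(-858, Add(-11, 5, 9)) = Mul(-858, 3) = -2574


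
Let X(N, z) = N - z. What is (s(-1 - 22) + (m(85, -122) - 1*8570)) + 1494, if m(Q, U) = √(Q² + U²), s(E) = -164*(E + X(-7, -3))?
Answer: -2648 + √22109 ≈ -2499.3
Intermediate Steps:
s(E) = 656 - 164*E (s(E) = -164*(E + (-7 - 1*(-3))) = -164*(E + (-7 + 3)) = -164*(E - 4) = -164*(-4 + E) = 656 - 164*E)
(s(-1 - 22) + (m(85, -122) - 1*8570)) + 1494 = ((656 - 164*(-1 - 22)) + (√(85² + (-122)²) - 1*8570)) + 1494 = ((656 - 164*(-23)) + (√(7225 + 14884) - 8570)) + 1494 = ((656 + 3772) + (√22109 - 8570)) + 1494 = (4428 + (-8570 + √22109)) + 1494 = (-4142 + √22109) + 1494 = -2648 + √22109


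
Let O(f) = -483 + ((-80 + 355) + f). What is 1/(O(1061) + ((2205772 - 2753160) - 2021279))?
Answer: -1/2567814 ≈ -3.8944e-7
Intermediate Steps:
O(f) = -208 + f (O(f) = -483 + (275 + f) = -208 + f)
1/(O(1061) + ((2205772 - 2753160) - 2021279)) = 1/((-208 + 1061) + ((2205772 - 2753160) - 2021279)) = 1/(853 + (-547388 - 2021279)) = 1/(853 - 2568667) = 1/(-2567814) = -1/2567814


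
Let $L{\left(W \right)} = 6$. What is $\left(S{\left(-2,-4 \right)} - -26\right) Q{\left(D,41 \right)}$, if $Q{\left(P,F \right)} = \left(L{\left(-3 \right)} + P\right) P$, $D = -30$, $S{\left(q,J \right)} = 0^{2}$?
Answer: $18720$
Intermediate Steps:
$S{\left(q,J \right)} = 0$
$Q{\left(P,F \right)} = P \left(6 + P\right)$ ($Q{\left(P,F \right)} = \left(6 + P\right) P = P \left(6 + P\right)$)
$\left(S{\left(-2,-4 \right)} - -26\right) Q{\left(D,41 \right)} = \left(0 - -26\right) \left(- 30 \left(6 - 30\right)\right) = \left(0 + 26\right) \left(\left(-30\right) \left(-24\right)\right) = 26 \cdot 720 = 18720$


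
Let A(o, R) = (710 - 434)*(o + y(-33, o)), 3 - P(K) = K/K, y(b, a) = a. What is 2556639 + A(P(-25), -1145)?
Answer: 2557743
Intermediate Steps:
P(K) = 2 (P(K) = 3 - K/K = 3 - 1*1 = 3 - 1 = 2)
A(o, R) = 552*o (A(o, R) = (710 - 434)*(o + o) = 276*(2*o) = 552*o)
2556639 + A(P(-25), -1145) = 2556639 + 552*2 = 2556639 + 1104 = 2557743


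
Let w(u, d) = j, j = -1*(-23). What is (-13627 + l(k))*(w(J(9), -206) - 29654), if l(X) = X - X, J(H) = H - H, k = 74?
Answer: 403781637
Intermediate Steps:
J(H) = 0
j = 23
w(u, d) = 23
l(X) = 0
(-13627 + l(k))*(w(J(9), -206) - 29654) = (-13627 + 0)*(23 - 29654) = -13627*(-29631) = 403781637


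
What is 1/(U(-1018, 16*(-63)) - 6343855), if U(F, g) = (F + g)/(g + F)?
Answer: -1/6343854 ≈ -1.5763e-7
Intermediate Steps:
U(F, g) = 1 (U(F, g) = (F + g)/(F + g) = 1)
1/(U(-1018, 16*(-63)) - 6343855) = 1/(1 - 6343855) = 1/(-6343854) = -1/6343854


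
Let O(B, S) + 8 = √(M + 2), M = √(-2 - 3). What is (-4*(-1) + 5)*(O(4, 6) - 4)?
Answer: -108 + 9*√(2 + I*√5) ≈ -93.77 + 6.364*I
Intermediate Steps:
M = I*√5 (M = √(-5) = I*√5 ≈ 2.2361*I)
O(B, S) = -8 + √(2 + I*√5) (O(B, S) = -8 + √(I*√5 + 2) = -8 + √(2 + I*√5))
(-4*(-1) + 5)*(O(4, 6) - 4) = (-4*(-1) + 5)*((-8 + √(2 + I*√5)) - 4) = (4 + 5)*(-12 + √(2 + I*√5)) = 9*(-12 + √(2 + I*√5)) = -108 + 9*√(2 + I*√5)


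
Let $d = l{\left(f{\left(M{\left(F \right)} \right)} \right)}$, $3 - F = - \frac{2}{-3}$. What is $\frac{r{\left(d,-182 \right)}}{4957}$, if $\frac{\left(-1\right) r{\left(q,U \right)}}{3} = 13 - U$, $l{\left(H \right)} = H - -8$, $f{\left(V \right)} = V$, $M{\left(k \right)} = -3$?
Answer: $- \frac{585}{4957} \approx -0.11801$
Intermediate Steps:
$F = \frac{7}{3}$ ($F = 3 - - \frac{2}{-3} = 3 - \left(-2\right) \left(- \frac{1}{3}\right) = 3 - \frac{2}{3} = \frac{7}{3} \approx 2.3333$)
$l{\left(H \right)} = 8 + H$ ($l{\left(H \right)} = H + 8 = 8 + H$)
$d = 5$ ($d = 8 - 3 = 5$)
$r{\left(q,U \right)} = -39 + 3 U$ ($r{\left(q,U \right)} = - 3 \left(13 - U\right) = -39 + 3 U$)
$\frac{r{\left(d,-182 \right)}}{4957} = \frac{-39 + 3 \left(-182\right)}{4957} = \left(-39 - 546\right) \frac{1}{4957} = \left(-585\right) \frac{1}{4957} = - \frac{585}{4957}$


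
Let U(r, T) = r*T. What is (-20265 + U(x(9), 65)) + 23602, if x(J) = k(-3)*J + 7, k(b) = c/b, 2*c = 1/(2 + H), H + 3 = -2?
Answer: 7649/2 ≈ 3824.5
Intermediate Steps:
H = -5 (H = -3 - 2 = -5)
c = -⅙ (c = 1/(2*(2 - 5)) = (½)/(-3) = (½)*(-⅓) = -⅙ ≈ -0.16667)
k(b) = -1/(6*b)
x(J) = 7 + J/18 (x(J) = (-⅙/(-3))*J + 7 = (-⅙*(-⅓))*J + 7 = J/18 + 7 = 7 + J/18)
U(r, T) = T*r
(-20265 + U(x(9), 65)) + 23602 = (-20265 + 65*(7 + (1/18)*9)) + 23602 = (-20265 + 65*(7 + ½)) + 23602 = (-20265 + 65*(15/2)) + 23602 = (-20265 + 975/2) + 23602 = -39555/2 + 23602 = 7649/2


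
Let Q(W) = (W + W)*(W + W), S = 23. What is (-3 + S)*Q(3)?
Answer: 720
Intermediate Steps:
Q(W) = 4*W**2 (Q(W) = (2*W)*(2*W) = 4*W**2)
(-3 + S)*Q(3) = (-3 + 23)*(4*3**2) = 20*(4*9) = 20*36 = 720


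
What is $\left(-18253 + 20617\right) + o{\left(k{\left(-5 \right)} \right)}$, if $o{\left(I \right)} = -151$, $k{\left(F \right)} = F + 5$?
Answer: $2213$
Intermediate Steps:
$k{\left(F \right)} = 5 + F$
$\left(-18253 + 20617\right) + o{\left(k{\left(-5 \right)} \right)} = \left(-18253 + 20617\right) - 151 = 2364 - 151 = 2213$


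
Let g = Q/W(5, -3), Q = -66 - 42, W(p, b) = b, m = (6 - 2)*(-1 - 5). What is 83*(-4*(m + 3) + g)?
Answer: 9960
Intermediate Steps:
m = -24 (m = 4*(-6) = -24)
Q = -108
g = 36 (g = -108/(-3) = -108*(-⅓) = 36)
83*(-4*(m + 3) + g) = 83*(-4*(-24 + 3) + 36) = 83*(-4*(-21) + 36) = 83*(84 + 36) = 83*120 = 9960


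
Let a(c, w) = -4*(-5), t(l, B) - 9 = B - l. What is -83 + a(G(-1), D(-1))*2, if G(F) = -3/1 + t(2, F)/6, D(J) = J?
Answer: -43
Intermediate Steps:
t(l, B) = 9 + B - l (t(l, B) = 9 + (B - l) = 9 + B - l)
G(F) = -11/6 + F/6 (G(F) = -3/1 + (9 + F - 1*2)/6 = -3*1 + (9 + F - 2)*(⅙) = -3 + (7 + F)*(⅙) = -3 + (7/6 + F/6) = -11/6 + F/6)
a(c, w) = 20
-83 + a(G(-1), D(-1))*2 = -83 + 20*2 = -83 + 40 = -43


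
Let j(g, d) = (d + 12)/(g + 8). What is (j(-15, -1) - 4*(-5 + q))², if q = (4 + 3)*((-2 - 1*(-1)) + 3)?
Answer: 69169/49 ≈ 1411.6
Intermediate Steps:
q = 14 (q = 7*((-2 + 1) + 3) = 7*(-1 + 3) = 7*2 = 14)
j(g, d) = (12 + d)/(8 + g)
(j(-15, -1) - 4*(-5 + q))² = ((12 - 1)/(8 - 15) - 4*(-5 + 14))² = (11/(-7) - 4*9)² = (-⅐*11 - 36)² = (-11/7 - 36)² = (-263/7)² = 69169/49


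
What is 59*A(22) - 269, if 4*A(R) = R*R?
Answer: 6870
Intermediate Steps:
A(R) = R²/4 (A(R) = (R*R)/4 = R²/4)
59*A(22) - 269 = 59*((¼)*22²) - 269 = 59*((¼)*484) - 269 = 59*121 - 269 = 7139 - 269 = 6870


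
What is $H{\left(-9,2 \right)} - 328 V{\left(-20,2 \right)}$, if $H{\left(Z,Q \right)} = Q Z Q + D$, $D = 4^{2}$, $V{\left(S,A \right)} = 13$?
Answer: $-4284$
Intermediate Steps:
$D = 16$
$H{\left(Z,Q \right)} = 16 + Z Q^{2}$ ($H{\left(Z,Q \right)} = Q Z Q + 16 = Z Q^{2} + 16 = 16 + Z Q^{2}$)
$H{\left(-9,2 \right)} - 328 V{\left(-20,2 \right)} = \left(16 - 9 \cdot 2^{2}\right) - 4264 = \left(16 - 36\right) - 4264 = -20 - 4264 = -4284$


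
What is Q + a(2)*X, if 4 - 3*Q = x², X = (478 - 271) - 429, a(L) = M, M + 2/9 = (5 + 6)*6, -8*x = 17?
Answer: -2803745/192 ≈ -14603.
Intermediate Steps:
x = -17/8 (x = -⅛*17 = -17/8 ≈ -2.1250)
M = 592/9 (M = -2/9 + (5 + 6)*6 = -2/9 + 11*6 = -2/9 + 66 = 592/9 ≈ 65.778)
a(L) = 592/9
X = -222 (X = 207 - 429 = -222)
Q = -11/64 (Q = 4/3 - (-17/8)²/3 = 4/3 - ⅓*289/64 = 4/3 - 289/192 = -11/64 ≈ -0.17188)
Q + a(2)*X = -11/64 + (592/9)*(-222) = -11/64 - 43808/3 = -2803745/192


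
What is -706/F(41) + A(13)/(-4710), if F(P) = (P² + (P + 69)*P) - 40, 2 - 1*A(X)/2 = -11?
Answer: -1742593/14485605 ≈ -0.12030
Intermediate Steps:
A(X) = 26 (A(X) = 4 - 2*(-11) = 4 + 22 = 26)
F(P) = -40 + P² + P*(69 + P) (F(P) = (P² + (69 + P)*P) - 40 = (P² + P*(69 + P)) - 40 = -40 + P² + P*(69 + P))
-706/F(41) + A(13)/(-4710) = -706/(-40 + 2*41² + 69*41) + 26/(-4710) = -706/(-40 + 2*1681 + 2829) + 26*(-1/4710) = -706/(-40 + 3362 + 2829) - 13/2355 = -706/6151 - 13/2355 = -1742593/14485605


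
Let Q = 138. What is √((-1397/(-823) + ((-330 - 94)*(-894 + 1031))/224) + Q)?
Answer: I*√15880859015/11522 ≈ 10.937*I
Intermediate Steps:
√((-1397/(-823) + ((-330 - 94)*(-894 + 1031))/224) + Q) = √((-1397/(-823) + ((-330 - 94)*(-894 + 1031))/224) + 138) = √((-1397*(-1/823) - 424*137*(1/224)) + 138) = √((1397/823 - 58088*1/224) + 138) = √((1397/823 - 7261/28) + 138) = √(-5936687/23044 + 138) = √(-2756615/23044) = I*√15880859015/11522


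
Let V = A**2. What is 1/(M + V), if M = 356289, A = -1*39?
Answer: 1/357810 ≈ 2.7948e-6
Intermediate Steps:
A = -39
V = 1521 (V = (-39)**2 = 1521)
1/(M + V) = 1/(356289 + 1521) = 1/357810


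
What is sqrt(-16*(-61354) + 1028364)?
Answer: 2*sqrt(502507) ≈ 1417.8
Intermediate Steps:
sqrt(-16*(-61354) + 1028364) = sqrt(981664 + 1028364) = sqrt(2010028) = 2*sqrt(502507)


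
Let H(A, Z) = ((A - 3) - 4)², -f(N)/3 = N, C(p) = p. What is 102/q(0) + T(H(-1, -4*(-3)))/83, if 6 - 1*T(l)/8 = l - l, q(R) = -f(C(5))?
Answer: 3062/415 ≈ 7.3783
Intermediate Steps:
f(N) = -3*N
q(R) = 15 (q(R) = -(-3)*5 = -1*(-15) = 15)
H(A, Z) = (-7 + A)² (H(A, Z) = ((-3 + A) - 4)² = (-7 + A)²)
T(l) = 48 (T(l) = 48 - 8*(l - l) = 48 - 8*0 = 48 + 0 = 48)
102/q(0) + T(H(-1, -4*(-3)))/83 = 102/15 + 48/83 = 102*(1/15) + 48*(1/83) = 34/5 + 48/83 = 3062/415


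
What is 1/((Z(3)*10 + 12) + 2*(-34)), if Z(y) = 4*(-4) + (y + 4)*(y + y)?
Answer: 1/204 ≈ 0.0049020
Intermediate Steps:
Z(y) = -16 + 2*y*(4 + y) (Z(y) = -16 + (4 + y)*(2*y) = -16 + 2*y*(4 + y))
1/((Z(3)*10 + 12) + 2*(-34)) = 1/(((-16 + 2*3² + 8*3)*10 + 12) + 2*(-34)) = 1/(((-16 + 2*9 + 24)*10 + 12) - 68) = 1/(((-16 + 18 + 24)*10 + 12) - 68) = 1/((26*10 + 12) - 68) = 1/((260 + 12) - 68) = 1/(272 - 68) = 1/204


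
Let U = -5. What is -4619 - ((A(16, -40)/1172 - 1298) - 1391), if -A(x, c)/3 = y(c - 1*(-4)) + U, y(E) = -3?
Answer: -565496/293 ≈ -1930.0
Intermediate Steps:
A(x, c) = 24 (A(x, c) = -3*(-3 - 5) = -3*(-8) = 24)
-4619 - ((A(16, -40)/1172 - 1298) - 1391) = -4619 - ((24/1172 - 1298) - 1391) = -4619 - ((24*(1/1172) - 1298) - 1391) = -4619 - ((6/293 - 1298) - 1391) = -4619 - (-380308/293 - 1391) = -4619 - 1*(-787871/293) = -4619 + 787871/293 = -565496/293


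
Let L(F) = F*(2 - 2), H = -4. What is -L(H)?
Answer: 0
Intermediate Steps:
L(F) = 0 (L(F) = F*0 = 0)
-L(H) = -1*0 = 0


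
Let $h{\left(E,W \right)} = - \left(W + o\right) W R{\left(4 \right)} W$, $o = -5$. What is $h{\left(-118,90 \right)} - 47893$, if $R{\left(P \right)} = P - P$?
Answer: $-47893$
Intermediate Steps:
$R{\left(P \right)} = 0$
$h{\left(E,W \right)} = 0$ ($h{\left(E,W \right)} = - \left(W - 5\right) W 0 W = - \left(-5 + W\right) 0 W = - \left(-5 + W\right) 0 = \left(-1\right) 0 = 0$)
$h{\left(-118,90 \right)} - 47893 = 0 - 47893 = -47893$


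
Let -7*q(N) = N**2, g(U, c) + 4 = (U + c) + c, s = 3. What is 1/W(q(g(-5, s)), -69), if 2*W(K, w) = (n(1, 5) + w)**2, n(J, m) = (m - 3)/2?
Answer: 1/2312 ≈ 0.00043253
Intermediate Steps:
g(U, c) = -4 + U + 2*c (g(U, c) = -4 + ((U + c) + c) = -4 + (U + 2*c) = -4 + U + 2*c)
n(J, m) = -3/2 + m/2 (n(J, m) = (-3 + m)*(1/2) = -3/2 + m/2)
q(N) = -N**2/7
W(K, w) = (1 + w)**2/2 (W(K, w) = ((-3/2 + (1/2)*5) + w)**2/2 = ((-3/2 + 5/2) + w)**2/2 = (1 + w)**2/2)
1/W(q(g(-5, s)), -69) = 1/((1 - 69)**2/2) = 1/((1/2)*(-68)**2) = 1/((1/2)*4624) = 1/2312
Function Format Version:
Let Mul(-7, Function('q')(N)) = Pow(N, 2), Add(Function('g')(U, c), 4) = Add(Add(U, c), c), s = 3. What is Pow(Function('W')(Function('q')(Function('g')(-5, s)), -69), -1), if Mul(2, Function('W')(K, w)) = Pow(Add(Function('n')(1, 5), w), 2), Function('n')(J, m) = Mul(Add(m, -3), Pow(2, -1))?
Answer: Rational(1, 2312) ≈ 0.00043253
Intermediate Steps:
Function('g')(U, c) = Add(-4, U, Mul(2, c)) (Function('g')(U, c) = Add(-4, Add(Add(U, c), c)) = Add(-4, Add(U, Mul(2, c))) = Add(-4, U, Mul(2, c)))
Function('n')(J, m) = Add(Rational(-3, 2), Mul(Rational(1, 2), m)) (Function('n')(J, m) = Mul(Add(-3, m), Rational(1, 2)) = Add(Rational(-3, 2), Mul(Rational(1, 2), m)))
Function('q')(N) = Mul(Rational(-1, 7), Pow(N, 2))
Function('W')(K, w) = Mul(Rational(1, 2), Pow(Add(1, w), 2)) (Function('W')(K, w) = Mul(Rational(1, 2), Pow(Add(Add(Rational(-3, 2), Mul(Rational(1, 2), 5)), w), 2)) = Mul(Rational(1, 2), Pow(Add(Add(Rational(-3, 2), Rational(5, 2)), w), 2)) = Mul(Rational(1, 2), Pow(Add(1, w), 2)))
Pow(Function('W')(Function('q')(Function('g')(-5, s)), -69), -1) = Pow(Mul(Rational(1, 2), Pow(Add(1, -69), 2)), -1) = Pow(Mul(Rational(1, 2), Pow(-68, 2)), -1) = Pow(Mul(Rational(1, 2), 4624), -1) = Pow(2312, -1) = Rational(1, 2312)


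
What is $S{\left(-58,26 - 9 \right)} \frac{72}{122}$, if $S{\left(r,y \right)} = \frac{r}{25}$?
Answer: $- \frac{2088}{1525} \approx -1.3692$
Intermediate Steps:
$S{\left(r,y \right)} = \frac{r}{25}$ ($S{\left(r,y \right)} = r \frac{1}{25} = \frac{r}{25}$)
$S{\left(-58,26 - 9 \right)} \frac{72}{122} = \frac{1}{25} \left(-58\right) \frac{72}{122} = - \frac{58 \cdot 72 \cdot \frac{1}{122}}{25} = \left(- \frac{58}{25}\right) \frac{36}{61} = - \frac{2088}{1525}$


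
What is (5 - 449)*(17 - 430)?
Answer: 183372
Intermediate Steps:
(5 - 449)*(17 - 430) = -444*(-413) = 183372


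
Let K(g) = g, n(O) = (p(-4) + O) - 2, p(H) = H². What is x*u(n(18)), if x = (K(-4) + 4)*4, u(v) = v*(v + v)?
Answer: 0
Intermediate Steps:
n(O) = 14 + O (n(O) = ((-4)² + O) - 2 = (16 + O) - 2 = 14 + O)
u(v) = 2*v² (u(v) = v*(2*v) = 2*v²)
x = 0 (x = (-4 + 4)*4 = 0*4 = 0)
x*u(n(18)) = 0*(2*(14 + 18)²) = 0*(2*32²) = 0*(2*1024) = 0*2048 = 0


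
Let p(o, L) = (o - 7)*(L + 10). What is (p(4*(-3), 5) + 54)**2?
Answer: 53361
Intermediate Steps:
p(o, L) = (-7 + o)*(10 + L)
(p(4*(-3), 5) + 54)**2 = ((-70 - 7*5 + 10*(4*(-3)) + 5*(4*(-3))) + 54)**2 = ((-70 - 35 + 10*(-12) + 5*(-12)) + 54)**2 = ((-70 - 35 - 120 - 60) + 54)**2 = (-285 + 54)**2 = (-231)**2 = 53361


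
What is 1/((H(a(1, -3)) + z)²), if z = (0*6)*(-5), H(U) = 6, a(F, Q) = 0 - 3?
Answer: 1/36 ≈ 0.027778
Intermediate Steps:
a(F, Q) = -3
z = 0 (z = 0*(-5) = 0)
1/((H(a(1, -3)) + z)²) = 1/((6 + 0)²) = 1/(6²) = 1/36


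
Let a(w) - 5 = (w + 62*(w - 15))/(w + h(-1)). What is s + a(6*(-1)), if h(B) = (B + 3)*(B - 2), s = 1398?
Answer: 1512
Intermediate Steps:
h(B) = (-2 + B)*(3 + B) (h(B) = (3 + B)*(-2 + B) = (-2 + B)*(3 + B))
a(w) = 5 + (-930 + 63*w)/(-6 + w) (a(w) = 5 + (w + 62*(w - 15))/(w + (-6 - 1 + (-1)²)) = 5 + (w + 62*(-15 + w))/(w + (-6 - 1 + 1)) = 5 + (w + (-930 + 62*w))/(w - 6) = 5 + (-930 + 63*w)/(-6 + w))
s + a(6*(-1)) = 1398 + 4*(-240 + 17*(6*(-1)))/(-6 + 6*(-1)) = 1398 + 4*(-240 + 17*(-6))/(-6 - 6) = 1398 + 4*(-240 - 102)/(-12) = 1398 + 4*(-1/12)*(-342) = 1398 + 114 = 1512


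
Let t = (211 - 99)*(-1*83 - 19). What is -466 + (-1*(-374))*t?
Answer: -4273042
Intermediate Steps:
t = -11424 (t = 112*(-83 - 19) = 112*(-102) = -11424)
-466 + (-1*(-374))*t = -466 - 1*(-374)*(-11424) = -466 + 374*(-11424) = -466 - 4272576 = -4273042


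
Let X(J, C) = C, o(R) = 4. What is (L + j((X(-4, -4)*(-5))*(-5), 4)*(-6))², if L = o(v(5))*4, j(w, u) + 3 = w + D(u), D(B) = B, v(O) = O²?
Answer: 372100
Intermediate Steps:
j(w, u) = -3 + u + w (j(w, u) = -3 + (w + u) = -3 + (u + w) = -3 + u + w)
L = 16 (L = 4*4 = 16)
(L + j((X(-4, -4)*(-5))*(-5), 4)*(-6))² = (16 + (-3 + 4 - 4*(-5)*(-5))*(-6))² = (16 + (-3 + 4 + 20*(-5))*(-6))² = (16 + (-3 + 4 - 100)*(-6))² = (16 - 99*(-6))² = (16 + 594)² = 610² = 372100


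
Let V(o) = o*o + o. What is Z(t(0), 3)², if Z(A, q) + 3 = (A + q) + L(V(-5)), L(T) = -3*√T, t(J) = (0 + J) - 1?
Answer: 181 + 12*√5 ≈ 207.83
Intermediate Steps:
t(J) = -1 + J (t(J) = J - 1 = -1 + J)
V(o) = o + o² (V(o) = o² + o = o + o²)
Z(A, q) = -3 + A + q - 6*√5 (Z(A, q) = -3 + ((A + q) - 3*2*√5) = -3 + ((A + q) - 6*√5) = -3 + (A + q - 6*√5) = -3 + A + q - 6*√5)
Z(t(0), 3)² = (-3 + (-1 + 0) + 3 - 6*√5)² = (-3 - 1 + 3 - 6*√5)² = (-1 - 6*√5)²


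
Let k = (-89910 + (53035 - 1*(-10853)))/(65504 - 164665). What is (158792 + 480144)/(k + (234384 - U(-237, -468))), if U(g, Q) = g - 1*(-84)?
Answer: 63357532696/23256949479 ≈ 2.7242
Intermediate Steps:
k = 26022/99161 (k = (-89910 + (53035 + 10853))/(-99161) = (-89910 + 63888)*(-1/99161) = -26022*(-1/99161) = 26022/99161 ≈ 0.26242)
U(g, Q) = 84 + g (U(g, Q) = g + 84 = 84 + g)
(158792 + 480144)/(k + (234384 - U(-237, -468))) = (158792 + 480144)/(26022/99161 + (234384 - (84 - 237))) = 638936/(26022/99161 + (234384 - 1*(-153))) = 638936/(26022/99161 + (234384 + 153)) = 638936/(26022/99161 + 234537) = 638936/(23256949479/99161) = 638936*(99161/23256949479) = 63357532696/23256949479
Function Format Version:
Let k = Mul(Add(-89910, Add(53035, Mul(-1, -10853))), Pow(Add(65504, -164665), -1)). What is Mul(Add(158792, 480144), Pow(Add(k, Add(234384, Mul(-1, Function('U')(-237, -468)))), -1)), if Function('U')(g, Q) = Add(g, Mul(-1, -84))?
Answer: Rational(63357532696, 23256949479) ≈ 2.7242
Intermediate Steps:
k = Rational(26022, 99161) (k = Mul(Add(-89910, Add(53035, 10853)), Pow(-99161, -1)) = Mul(Add(-89910, 63888), Rational(-1, 99161)) = Mul(-26022, Rational(-1, 99161)) = Rational(26022, 99161) ≈ 0.26242)
Function('U')(g, Q) = Add(84, g) (Function('U')(g, Q) = Add(g, 84) = Add(84, g))
Mul(Add(158792, 480144), Pow(Add(k, Add(234384, Mul(-1, Function('U')(-237, -468)))), -1)) = Mul(Add(158792, 480144), Pow(Add(Rational(26022, 99161), Add(234384, Mul(-1, Add(84, -237)))), -1)) = Mul(638936, Pow(Add(Rational(26022, 99161), Add(234384, Mul(-1, -153))), -1)) = Mul(638936, Pow(Add(Rational(26022, 99161), Add(234384, 153)), -1)) = Mul(638936, Pow(Add(Rational(26022, 99161), 234537), -1)) = Mul(638936, Pow(Rational(23256949479, 99161), -1)) = Mul(638936, Rational(99161, 23256949479)) = Rational(63357532696, 23256949479)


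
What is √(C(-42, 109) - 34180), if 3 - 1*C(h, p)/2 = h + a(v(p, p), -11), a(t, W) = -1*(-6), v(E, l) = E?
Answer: 17*I*√118 ≈ 184.67*I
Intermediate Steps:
a(t, W) = 6
C(h, p) = -6 - 2*h (C(h, p) = 6 - 2*(h + 6) = 6 - 2*(6 + h) = 6 + (-12 - 2*h) = -6 - 2*h)
√(C(-42, 109) - 34180) = √((-6 - 2*(-42)) - 34180) = √((-6 + 84) - 34180) = √(78 - 34180) = √(-34102) = 17*I*√118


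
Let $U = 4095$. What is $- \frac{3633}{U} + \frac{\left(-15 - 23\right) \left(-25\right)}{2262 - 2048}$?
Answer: $\frac{74114}{20865} \approx 3.5521$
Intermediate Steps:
$- \frac{3633}{U} + \frac{\left(-15 - 23\right) \left(-25\right)}{2262 - 2048} = - \frac{3633}{4095} + \frac{\left(-15 - 23\right) \left(-25\right)}{2262 - 2048} = \left(-3633\right) \frac{1}{4095} + \frac{\left(-38\right) \left(-25\right)}{214} = - \frac{173}{195} + 950 \cdot \frac{1}{214} = - \frac{173}{195} + \frac{475}{107} = \frac{74114}{20865}$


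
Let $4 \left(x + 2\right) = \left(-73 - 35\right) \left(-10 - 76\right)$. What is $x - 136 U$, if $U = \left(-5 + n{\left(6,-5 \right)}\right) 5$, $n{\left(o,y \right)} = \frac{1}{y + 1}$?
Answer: $5890$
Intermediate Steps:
$n{\left(o,y \right)} = \frac{1}{1 + y}$
$U = - \frac{105}{4}$ ($U = \left(-5 + \frac{1}{1 - 5}\right) 5 = \left(-5 + \frac{1}{-4}\right) 5 = \left(-5 - \frac{1}{4}\right) 5 = \left(- \frac{21}{4}\right) 5 = - \frac{105}{4} \approx -26.25$)
$x = 2320$ ($x = -2 + \frac{\left(-73 - 35\right) \left(-10 - 76\right)}{4} = -2 + \frac{\left(-108\right) \left(-86\right)}{4} = -2 + \frac{1}{4} \cdot 9288 = -2 + 2322 = 2320$)
$x - 136 U = 2320 - -3570 = 2320 + 3570 = 5890$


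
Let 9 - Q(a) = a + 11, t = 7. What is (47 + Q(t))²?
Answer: 1444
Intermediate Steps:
Q(a) = -2 - a (Q(a) = 9 - (a + 11) = 9 - (11 + a) = 9 + (-11 - a) = -2 - a)
(47 + Q(t))² = (47 + (-2 - 1*7))² = (47 + (-2 - 7))² = (47 - 9)² = 38² = 1444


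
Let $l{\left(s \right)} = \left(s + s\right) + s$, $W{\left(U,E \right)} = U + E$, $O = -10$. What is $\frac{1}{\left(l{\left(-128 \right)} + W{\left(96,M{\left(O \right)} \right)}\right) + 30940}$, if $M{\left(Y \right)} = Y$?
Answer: $\frac{1}{30642} \approx 3.2635 \cdot 10^{-5}$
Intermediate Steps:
$W{\left(U,E \right)} = E + U$
$l{\left(s \right)} = 3 s$ ($l{\left(s \right)} = 2 s + s = 3 s$)
$\frac{1}{\left(l{\left(-128 \right)} + W{\left(96,M{\left(O \right)} \right)}\right) + 30940} = \frac{1}{\left(3 \left(-128\right) + \left(-10 + 96\right)\right) + 30940} = \frac{1}{\left(-384 + 86\right) + 30940} = \frac{1}{-298 + 30940} = \frac{1}{30642}$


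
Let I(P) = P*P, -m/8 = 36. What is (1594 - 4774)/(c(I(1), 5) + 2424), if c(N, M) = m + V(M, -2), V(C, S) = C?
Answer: -3180/2141 ≈ -1.4853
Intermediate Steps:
m = -288 (m = -8*36 = -288)
I(P) = P²
c(N, M) = -288 + M
(1594 - 4774)/(c(I(1), 5) + 2424) = (1594 - 4774)/((-288 + 5) + 2424) = -3180/(-283 + 2424) = -3180/2141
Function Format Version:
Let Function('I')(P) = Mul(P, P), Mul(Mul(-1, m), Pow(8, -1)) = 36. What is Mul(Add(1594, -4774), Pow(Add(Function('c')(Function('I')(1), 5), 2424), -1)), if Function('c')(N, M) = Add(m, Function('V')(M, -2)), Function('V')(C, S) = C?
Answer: Rational(-3180, 2141) ≈ -1.4853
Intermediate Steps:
m = -288 (m = Mul(-8, 36) = -288)
Function('I')(P) = Pow(P, 2)
Function('c')(N, M) = Add(-288, M)
Mul(Add(1594, -4774), Pow(Add(Function('c')(Function('I')(1), 5), 2424), -1)) = Mul(Add(1594, -4774), Pow(Add(Add(-288, 5), 2424), -1)) = Mul(-3180, Pow(Add(-283, 2424), -1)) = Mul(-3180, Pow(2141, -1)) = Mul(-3180, Rational(1, 2141)) = Rational(-3180, 2141)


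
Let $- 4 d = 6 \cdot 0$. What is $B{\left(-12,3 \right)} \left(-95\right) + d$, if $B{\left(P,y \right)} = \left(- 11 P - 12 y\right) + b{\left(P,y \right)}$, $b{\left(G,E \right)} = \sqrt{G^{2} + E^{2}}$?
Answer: $-9120 - 285 \sqrt{17} \approx -10295.0$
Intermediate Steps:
$b{\left(G,E \right)} = \sqrt{E^{2} + G^{2}}$
$B{\left(P,y \right)} = \sqrt{P^{2} + y^{2}} - 12 y - 11 P$ ($B{\left(P,y \right)} = \left(- 11 P - 12 y\right) + \sqrt{y^{2} + P^{2}} = \left(- 12 y - 11 P\right) + \sqrt{P^{2} + y^{2}} = \sqrt{P^{2} + y^{2}} - 12 y - 11 P$)
$d = 0$ ($d = - \frac{6 \cdot 0}{4} = \left(- \frac{1}{4}\right) 0 = 0$)
$B{\left(-12,3 \right)} \left(-95\right) + d = \left(\sqrt{\left(-12\right)^{2} + 3^{2}} - 36 - -132\right) \left(-95\right) + 0 = \left(\sqrt{144 + 9} - 36 + 132\right) \left(-95\right) + 0 = \left(\sqrt{153} - 36 + 132\right) \left(-95\right) + 0 = \left(3 \sqrt{17} - 36 + 132\right) \left(-95\right) + 0 = \left(96 + 3 \sqrt{17}\right) \left(-95\right) + 0 = \left(-9120 - 285 \sqrt{17}\right) + 0 = -9120 - 285 \sqrt{17}$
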